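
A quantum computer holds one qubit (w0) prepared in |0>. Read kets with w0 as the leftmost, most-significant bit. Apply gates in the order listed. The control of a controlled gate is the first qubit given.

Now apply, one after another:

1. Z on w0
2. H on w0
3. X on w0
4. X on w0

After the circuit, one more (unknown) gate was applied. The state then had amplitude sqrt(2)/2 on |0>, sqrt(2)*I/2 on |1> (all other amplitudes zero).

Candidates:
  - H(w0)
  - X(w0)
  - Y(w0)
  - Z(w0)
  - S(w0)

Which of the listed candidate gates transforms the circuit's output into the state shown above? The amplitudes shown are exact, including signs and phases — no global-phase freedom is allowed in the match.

The applied gate was S(w0). Key observation: steps 3-4 multiply out to the identity, so the circuit reduces to the remaining gates.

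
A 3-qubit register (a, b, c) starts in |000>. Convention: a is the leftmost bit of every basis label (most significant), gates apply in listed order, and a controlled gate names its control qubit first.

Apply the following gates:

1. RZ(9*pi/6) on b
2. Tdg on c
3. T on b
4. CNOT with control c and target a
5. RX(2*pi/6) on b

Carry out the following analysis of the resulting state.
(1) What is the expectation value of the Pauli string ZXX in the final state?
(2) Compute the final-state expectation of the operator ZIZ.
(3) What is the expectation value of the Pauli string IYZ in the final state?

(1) In the final state, ZXX has expectation 0.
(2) The observable ZIZ averages to 1.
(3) The expectation value of IYZ is -sqrt(3)/2.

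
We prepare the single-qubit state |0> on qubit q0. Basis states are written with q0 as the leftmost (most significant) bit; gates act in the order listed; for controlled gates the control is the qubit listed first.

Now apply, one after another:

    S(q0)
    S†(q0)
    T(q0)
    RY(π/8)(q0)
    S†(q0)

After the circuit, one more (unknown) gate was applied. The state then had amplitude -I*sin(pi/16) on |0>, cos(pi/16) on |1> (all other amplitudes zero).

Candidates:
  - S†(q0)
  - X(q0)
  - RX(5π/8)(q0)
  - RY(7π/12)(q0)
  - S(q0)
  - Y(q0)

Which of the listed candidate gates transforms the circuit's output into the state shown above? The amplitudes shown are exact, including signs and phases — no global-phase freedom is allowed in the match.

The applied gate was X(q0). Key observation: gates 1-2 undo each other exactly, leaving only the rest of the circuit to track.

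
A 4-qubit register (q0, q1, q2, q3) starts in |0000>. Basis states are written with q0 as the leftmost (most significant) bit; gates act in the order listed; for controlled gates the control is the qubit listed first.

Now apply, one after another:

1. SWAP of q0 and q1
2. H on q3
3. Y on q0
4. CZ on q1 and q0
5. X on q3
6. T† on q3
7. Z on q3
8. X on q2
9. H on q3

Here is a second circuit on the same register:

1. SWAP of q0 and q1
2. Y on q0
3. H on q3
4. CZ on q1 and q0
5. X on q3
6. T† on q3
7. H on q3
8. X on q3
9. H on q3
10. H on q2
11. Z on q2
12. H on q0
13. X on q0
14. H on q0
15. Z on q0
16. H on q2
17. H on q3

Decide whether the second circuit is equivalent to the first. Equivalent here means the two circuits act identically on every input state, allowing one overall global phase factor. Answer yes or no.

Yes, they are equivalent — the unitaries differ by at most a global phase.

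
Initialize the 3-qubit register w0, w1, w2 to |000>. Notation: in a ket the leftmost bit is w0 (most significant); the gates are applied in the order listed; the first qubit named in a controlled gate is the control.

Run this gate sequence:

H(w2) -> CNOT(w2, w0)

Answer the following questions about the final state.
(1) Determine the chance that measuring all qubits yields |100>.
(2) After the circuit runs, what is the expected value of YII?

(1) A full measurement returns |100> with probability 0.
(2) The observable YII averages to 0.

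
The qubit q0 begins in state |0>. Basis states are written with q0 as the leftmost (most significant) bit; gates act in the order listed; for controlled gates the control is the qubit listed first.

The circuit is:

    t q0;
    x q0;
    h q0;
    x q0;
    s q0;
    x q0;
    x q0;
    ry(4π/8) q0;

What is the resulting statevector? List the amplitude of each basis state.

The resulting statevector has amplitude -1/2 - I/2 on |0>, -1/2 + I/2 on |1>.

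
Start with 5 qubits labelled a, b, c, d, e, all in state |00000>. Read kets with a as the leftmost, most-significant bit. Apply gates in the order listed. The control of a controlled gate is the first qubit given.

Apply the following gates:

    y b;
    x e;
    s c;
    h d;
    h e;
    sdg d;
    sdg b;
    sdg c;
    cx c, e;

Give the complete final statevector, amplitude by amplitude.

The final amplitudes are 1/2 on |01000>, -1/2 on |01001>, -I/2 on |01010>, I/2 on |01011>, and 0 on every other basis state.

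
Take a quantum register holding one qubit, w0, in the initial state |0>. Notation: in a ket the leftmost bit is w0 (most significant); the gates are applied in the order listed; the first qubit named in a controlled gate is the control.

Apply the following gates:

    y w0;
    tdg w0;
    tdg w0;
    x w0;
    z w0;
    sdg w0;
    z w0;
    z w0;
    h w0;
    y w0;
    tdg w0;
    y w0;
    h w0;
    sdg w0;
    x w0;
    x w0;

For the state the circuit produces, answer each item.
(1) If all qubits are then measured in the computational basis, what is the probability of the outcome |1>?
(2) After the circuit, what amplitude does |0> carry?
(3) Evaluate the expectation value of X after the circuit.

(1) Outcome |1> occurs with probability 1/2 - sqrt(2)/4.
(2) |0> carries amplitude 1/2 - exp(3*I*pi/4)/2 in the final state.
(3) The expectation value of X is -sqrt(2)/2.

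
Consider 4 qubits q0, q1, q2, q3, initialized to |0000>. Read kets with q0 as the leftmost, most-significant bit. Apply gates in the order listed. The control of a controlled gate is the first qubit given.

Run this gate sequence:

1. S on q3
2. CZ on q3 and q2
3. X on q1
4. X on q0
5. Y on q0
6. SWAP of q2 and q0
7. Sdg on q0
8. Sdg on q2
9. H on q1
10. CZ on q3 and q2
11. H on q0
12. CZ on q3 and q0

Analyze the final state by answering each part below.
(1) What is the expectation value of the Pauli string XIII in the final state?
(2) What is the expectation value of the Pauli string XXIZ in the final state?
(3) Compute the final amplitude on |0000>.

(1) The observable XIII averages to 1.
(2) In the final state, XXIZ has expectation -1.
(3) The final state's coefficient on |0000> equals -I/2.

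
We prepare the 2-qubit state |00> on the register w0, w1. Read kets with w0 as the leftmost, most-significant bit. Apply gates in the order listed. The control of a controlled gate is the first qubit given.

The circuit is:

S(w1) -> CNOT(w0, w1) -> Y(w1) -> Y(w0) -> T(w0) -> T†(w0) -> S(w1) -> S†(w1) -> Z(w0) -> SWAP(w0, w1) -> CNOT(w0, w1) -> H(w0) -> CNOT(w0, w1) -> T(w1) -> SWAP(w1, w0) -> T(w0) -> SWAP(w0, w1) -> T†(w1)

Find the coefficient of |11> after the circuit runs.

The amplitude on |11> is -sqrt(2)*exp(I*pi/4)/2. Key observation: gates 7-8 undo each other exactly, leaving only the rest of the circuit to track.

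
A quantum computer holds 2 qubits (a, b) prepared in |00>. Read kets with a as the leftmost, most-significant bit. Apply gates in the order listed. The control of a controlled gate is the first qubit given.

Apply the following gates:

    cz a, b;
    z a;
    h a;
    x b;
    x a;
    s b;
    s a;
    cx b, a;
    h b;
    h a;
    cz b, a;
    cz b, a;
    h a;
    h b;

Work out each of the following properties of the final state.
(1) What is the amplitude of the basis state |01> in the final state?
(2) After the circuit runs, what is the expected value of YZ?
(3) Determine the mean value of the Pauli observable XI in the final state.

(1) |01> carries amplitude -sqrt(2)/2 in the final state. Key observation: the block from step 9 through step 14 cancels to the identity and can be dropped.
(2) In the final state, YZ has expectation 1.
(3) In the final state, XI has expectation 0.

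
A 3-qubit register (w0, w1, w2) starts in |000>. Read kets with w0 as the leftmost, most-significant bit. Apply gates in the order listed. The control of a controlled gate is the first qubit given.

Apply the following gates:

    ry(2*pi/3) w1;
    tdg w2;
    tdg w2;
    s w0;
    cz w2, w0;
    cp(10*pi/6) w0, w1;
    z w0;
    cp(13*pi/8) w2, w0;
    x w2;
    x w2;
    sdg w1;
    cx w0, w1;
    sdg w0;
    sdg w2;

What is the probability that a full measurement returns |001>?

A full measurement returns |001> with probability 0. Key observation: gates 9-10 undo each other exactly, leaving only the rest of the circuit to track.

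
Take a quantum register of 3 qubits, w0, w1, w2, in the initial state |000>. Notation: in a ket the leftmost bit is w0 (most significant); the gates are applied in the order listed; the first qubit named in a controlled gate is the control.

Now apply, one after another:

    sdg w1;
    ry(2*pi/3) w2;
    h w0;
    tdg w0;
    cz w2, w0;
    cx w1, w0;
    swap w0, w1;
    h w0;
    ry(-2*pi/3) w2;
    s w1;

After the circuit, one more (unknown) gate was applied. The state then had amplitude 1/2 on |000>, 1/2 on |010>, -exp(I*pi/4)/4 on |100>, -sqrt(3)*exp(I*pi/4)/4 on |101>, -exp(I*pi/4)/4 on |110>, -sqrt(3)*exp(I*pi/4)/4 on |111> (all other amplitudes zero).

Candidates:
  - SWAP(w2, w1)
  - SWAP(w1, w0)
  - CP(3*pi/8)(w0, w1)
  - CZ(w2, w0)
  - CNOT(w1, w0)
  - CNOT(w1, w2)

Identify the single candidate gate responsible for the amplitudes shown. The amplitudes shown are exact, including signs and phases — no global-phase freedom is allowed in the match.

The unique candidate consistent with the amplitudes is SWAP(w1, w0).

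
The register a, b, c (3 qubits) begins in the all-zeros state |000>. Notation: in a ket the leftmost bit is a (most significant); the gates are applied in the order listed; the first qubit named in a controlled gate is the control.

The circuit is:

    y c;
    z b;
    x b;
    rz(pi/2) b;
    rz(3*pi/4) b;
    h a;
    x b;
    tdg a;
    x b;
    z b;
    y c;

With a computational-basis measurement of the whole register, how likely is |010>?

Outcome |010> occurs with probability 1/2.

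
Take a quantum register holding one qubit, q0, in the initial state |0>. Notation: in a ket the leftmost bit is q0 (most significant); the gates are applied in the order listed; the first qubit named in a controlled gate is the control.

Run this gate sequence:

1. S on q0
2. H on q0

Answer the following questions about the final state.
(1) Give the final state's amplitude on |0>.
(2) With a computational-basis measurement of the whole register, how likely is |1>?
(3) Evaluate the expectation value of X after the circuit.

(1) The final state's coefficient on |0> equals sqrt(2)/2.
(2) The probability of measuring |1> is 1/2.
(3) The observable X averages to 1.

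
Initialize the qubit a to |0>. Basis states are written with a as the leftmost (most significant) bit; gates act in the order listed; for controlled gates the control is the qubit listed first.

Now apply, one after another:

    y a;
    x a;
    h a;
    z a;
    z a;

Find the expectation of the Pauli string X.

The observable X averages to 1.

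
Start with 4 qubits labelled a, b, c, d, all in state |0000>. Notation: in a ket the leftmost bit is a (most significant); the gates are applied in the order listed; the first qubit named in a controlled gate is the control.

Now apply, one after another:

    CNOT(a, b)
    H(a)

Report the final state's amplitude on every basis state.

After the circuit, the state carries amplitude sqrt(2)/2 on |0000>, sqrt(2)/2 on |1000>, and 0 on every other basis state.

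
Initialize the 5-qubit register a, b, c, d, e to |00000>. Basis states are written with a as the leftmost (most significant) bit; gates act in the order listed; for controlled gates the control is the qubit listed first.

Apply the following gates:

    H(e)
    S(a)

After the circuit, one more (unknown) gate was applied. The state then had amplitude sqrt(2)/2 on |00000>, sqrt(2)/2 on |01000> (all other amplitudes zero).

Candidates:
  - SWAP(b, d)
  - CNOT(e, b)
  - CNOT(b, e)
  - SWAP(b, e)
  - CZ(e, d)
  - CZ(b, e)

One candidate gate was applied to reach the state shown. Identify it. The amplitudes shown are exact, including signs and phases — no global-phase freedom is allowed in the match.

It was SWAP(b, e) that produced the state shown.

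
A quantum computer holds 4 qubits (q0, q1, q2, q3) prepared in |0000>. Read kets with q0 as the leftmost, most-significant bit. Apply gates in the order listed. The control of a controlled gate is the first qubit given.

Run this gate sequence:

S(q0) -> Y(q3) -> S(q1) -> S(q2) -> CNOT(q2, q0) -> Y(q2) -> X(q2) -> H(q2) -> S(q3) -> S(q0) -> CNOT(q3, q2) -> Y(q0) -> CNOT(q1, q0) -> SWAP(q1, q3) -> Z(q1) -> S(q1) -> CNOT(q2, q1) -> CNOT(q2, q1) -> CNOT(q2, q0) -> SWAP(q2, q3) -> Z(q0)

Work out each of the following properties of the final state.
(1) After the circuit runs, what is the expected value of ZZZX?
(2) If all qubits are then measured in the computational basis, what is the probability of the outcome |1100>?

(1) The observable ZZZX averages to 0.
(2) Outcome |1100> occurs with probability 1/2.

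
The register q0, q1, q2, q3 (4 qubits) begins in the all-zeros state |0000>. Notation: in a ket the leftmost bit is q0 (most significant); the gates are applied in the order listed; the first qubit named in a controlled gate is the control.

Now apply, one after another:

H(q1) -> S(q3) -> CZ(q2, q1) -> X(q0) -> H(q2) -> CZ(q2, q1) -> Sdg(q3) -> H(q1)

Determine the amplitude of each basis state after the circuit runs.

The resulting statevector has amplitude sqrt(2)/2 on |1000>, sqrt(2)/2 on |1110>, and 0 on every other basis state.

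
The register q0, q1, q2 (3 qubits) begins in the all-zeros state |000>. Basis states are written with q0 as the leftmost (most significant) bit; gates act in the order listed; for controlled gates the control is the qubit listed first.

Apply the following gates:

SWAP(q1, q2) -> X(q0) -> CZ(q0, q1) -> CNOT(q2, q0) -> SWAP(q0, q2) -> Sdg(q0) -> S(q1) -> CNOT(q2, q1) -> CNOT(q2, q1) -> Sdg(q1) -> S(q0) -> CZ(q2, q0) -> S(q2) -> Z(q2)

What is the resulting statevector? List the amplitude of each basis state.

After the circuit, the state carries amplitude -I on |001>, and 0 on every other basis state.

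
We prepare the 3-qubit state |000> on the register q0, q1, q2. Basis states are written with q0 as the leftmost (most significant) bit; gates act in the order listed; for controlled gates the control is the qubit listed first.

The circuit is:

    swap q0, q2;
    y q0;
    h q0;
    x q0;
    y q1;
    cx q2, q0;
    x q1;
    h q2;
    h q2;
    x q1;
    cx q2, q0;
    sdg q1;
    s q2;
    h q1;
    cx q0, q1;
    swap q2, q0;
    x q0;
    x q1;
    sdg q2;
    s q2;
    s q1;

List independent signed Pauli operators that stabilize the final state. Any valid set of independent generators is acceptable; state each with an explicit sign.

The final state is stabilized by the group generated by -IYI, +IIX, -ZII; other independent generating sets are equally valid. Key observation: gates 6-11 undo each other exactly, leaving only the rest of the circuit to track.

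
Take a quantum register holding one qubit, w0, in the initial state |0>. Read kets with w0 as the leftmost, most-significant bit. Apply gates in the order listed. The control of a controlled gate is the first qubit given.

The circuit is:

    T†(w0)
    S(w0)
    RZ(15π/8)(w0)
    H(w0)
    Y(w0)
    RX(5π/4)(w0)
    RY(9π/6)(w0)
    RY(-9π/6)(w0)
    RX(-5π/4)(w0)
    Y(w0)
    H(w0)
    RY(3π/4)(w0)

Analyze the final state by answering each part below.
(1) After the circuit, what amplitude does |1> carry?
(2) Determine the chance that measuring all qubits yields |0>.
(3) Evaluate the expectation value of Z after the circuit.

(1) The amplitude on |1> is -sqrt(sqrt(2) + 2)*exp(I*pi/16)/2. Key observation: steps 4-11 multiply out to the identity, so the circuit reduces to the remaining gates.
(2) The probability of measuring |0> is 1/2 - sqrt(2)/4.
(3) The expectation value of Z is -sqrt(2)/2.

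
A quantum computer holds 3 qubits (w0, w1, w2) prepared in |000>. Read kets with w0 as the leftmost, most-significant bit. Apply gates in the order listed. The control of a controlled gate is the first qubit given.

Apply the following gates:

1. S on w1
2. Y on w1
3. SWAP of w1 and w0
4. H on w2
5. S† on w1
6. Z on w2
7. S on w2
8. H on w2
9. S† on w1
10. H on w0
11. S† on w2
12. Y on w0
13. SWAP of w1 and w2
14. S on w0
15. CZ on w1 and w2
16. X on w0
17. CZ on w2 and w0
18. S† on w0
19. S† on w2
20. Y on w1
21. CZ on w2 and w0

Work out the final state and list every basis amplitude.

The resulting statevector has amplitude sqrt(2)*(-1 + I)/4 on |000>, 0 on |001>, sqrt(2)*(1 - I)/4 on |010>, 0 on |011>, sqrt(2)*(1 - I)/4 on |100>, 0 on |101>, sqrt(2)*(-1 + I)/4 on |110>, 0 on |111>.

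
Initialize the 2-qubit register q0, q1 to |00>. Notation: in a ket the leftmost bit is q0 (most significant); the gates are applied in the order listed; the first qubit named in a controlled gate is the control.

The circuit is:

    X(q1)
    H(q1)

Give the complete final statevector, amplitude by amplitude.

After the circuit, the state carries amplitude sqrt(2)/2 on |00>, -sqrt(2)/2 on |01>, 0 on |10>, 0 on |11>.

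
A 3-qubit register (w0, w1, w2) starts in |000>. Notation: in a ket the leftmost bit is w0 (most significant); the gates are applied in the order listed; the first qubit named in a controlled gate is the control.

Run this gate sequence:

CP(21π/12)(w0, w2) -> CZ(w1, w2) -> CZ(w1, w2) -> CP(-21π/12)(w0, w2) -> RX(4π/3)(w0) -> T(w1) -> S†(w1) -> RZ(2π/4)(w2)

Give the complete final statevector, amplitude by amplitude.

After the circuit, the state carries amplitude exp(3*I*pi/4)/2 on |000>, -sqrt(3)*exp(I*pi/4)/2 on |100>, and 0 on every other basis state. Key observation: gates 1-4 undo each other exactly, leaving only the rest of the circuit to track.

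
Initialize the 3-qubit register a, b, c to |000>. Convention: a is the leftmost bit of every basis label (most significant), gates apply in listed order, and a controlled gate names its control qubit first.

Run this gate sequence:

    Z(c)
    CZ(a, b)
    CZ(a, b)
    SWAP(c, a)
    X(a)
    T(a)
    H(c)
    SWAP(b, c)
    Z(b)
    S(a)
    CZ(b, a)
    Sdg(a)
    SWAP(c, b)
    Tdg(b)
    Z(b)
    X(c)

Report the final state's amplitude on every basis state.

After the circuit, the state carries amplitude sqrt(2)*exp(I*pi/4)/2 on |100>, sqrt(2)*exp(I*pi/4)/2 on |101>, and 0 on every other basis state. Key observation: gates 2-3 undo each other exactly, leaving only the rest of the circuit to track.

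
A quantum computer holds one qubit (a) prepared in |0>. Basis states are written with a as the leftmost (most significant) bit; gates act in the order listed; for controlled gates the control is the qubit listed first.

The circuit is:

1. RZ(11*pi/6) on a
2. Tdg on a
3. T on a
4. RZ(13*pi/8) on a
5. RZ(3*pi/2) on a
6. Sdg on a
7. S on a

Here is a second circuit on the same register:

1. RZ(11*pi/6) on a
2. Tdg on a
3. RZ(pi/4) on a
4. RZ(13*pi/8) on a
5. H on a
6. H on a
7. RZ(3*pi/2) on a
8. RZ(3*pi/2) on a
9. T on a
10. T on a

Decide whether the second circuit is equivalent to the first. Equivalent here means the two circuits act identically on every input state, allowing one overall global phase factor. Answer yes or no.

Yes: on every input state the two circuits agree up to one overall phase factor.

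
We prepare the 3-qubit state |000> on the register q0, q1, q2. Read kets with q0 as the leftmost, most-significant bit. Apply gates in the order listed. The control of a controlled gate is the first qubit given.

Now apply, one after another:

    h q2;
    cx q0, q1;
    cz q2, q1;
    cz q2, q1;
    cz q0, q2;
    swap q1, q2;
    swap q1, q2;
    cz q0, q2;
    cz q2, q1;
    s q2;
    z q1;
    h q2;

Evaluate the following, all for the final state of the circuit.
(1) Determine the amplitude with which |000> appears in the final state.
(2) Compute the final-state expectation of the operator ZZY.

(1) |000> carries amplitude 1/2 + I/2 in the final state. Key observation: gates 4-9 undo each other exactly, leaving only the rest of the circuit to track.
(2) The observable ZZY averages to -1.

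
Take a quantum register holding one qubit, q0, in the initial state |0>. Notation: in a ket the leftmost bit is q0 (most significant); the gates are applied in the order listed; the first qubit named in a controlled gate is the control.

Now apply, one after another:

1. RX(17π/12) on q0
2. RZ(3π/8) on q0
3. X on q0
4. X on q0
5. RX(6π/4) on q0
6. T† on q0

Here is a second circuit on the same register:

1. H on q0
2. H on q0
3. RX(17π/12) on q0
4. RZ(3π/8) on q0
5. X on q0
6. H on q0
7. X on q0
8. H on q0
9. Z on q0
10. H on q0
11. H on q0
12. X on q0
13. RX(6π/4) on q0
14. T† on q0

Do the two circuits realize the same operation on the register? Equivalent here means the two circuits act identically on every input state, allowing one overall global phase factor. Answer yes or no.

Yes, they are equivalent — the unitaries differ by at most a global phase.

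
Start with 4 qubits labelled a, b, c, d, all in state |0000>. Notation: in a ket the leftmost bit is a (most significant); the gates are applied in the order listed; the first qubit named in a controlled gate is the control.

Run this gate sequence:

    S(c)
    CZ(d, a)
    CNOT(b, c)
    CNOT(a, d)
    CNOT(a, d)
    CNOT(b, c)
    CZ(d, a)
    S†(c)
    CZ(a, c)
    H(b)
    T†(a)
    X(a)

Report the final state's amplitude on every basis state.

After the circuit, the state carries amplitude sqrt(2)/2 on |1000>, sqrt(2)/2 on |1100>, and 0 on every other basis state.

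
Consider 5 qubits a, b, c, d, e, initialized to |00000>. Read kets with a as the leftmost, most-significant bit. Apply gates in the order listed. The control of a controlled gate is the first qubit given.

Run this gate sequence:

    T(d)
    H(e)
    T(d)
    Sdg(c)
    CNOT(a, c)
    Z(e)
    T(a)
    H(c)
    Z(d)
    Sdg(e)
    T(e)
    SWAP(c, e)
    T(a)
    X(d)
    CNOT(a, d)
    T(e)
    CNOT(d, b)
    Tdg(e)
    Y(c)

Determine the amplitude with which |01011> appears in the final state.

|01011> carries amplitude exp(I*pi/4)/2 in the final state.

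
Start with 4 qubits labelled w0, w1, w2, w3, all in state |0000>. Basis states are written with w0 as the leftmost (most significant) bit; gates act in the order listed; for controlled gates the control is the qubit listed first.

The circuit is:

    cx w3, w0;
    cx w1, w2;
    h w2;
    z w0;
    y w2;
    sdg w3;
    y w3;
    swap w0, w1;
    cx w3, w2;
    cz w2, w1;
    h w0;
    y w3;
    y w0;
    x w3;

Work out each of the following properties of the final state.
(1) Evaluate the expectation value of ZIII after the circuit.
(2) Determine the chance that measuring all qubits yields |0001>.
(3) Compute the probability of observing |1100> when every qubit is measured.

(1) In the final state, ZIII has expectation 0.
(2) Outcome |0001> occurs with probability 1/4.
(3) The probability of measuring |1100> is 0.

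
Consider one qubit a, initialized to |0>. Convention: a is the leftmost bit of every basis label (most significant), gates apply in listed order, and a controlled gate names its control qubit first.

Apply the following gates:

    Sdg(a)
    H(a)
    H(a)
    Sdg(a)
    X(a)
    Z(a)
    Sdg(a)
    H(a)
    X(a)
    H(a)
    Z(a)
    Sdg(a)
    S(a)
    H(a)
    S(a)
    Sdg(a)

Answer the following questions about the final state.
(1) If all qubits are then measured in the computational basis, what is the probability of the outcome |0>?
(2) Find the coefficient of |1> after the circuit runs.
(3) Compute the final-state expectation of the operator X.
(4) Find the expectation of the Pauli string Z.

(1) The probability of measuring |0> is 1/2.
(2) The final state's coefficient on |1> equals -sqrt(2)*I/2.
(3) The expectation value of X is -1.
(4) The expectation value of Z is 0.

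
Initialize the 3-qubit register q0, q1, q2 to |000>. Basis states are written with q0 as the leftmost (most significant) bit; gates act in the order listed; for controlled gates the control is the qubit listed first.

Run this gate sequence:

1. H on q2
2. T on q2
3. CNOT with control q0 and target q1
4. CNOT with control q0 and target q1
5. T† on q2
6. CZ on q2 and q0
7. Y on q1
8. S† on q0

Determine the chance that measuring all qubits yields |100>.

The probability of measuring |100> is 0. Key observation: gates 2-5 undo each other exactly, leaving only the rest of the circuit to track.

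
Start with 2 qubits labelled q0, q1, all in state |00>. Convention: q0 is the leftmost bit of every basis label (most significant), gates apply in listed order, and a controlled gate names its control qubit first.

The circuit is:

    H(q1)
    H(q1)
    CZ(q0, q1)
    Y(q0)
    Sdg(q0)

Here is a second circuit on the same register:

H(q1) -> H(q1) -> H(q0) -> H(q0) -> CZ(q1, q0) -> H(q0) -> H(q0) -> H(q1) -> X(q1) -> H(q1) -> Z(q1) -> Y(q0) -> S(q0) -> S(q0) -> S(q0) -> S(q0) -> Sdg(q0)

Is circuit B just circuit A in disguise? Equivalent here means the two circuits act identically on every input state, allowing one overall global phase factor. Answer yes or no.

Yes — the two circuits implement the same unitary up to a global phase.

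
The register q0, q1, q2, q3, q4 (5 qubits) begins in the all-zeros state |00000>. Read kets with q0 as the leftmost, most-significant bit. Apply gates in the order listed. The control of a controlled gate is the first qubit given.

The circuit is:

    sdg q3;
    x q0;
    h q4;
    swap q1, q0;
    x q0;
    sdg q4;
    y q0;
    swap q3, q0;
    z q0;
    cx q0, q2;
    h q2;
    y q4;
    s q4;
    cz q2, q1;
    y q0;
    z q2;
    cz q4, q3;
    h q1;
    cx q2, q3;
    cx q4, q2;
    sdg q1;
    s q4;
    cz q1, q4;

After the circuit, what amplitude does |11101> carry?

The final state's coefficient on |11101> equals -sqrt(2)/4.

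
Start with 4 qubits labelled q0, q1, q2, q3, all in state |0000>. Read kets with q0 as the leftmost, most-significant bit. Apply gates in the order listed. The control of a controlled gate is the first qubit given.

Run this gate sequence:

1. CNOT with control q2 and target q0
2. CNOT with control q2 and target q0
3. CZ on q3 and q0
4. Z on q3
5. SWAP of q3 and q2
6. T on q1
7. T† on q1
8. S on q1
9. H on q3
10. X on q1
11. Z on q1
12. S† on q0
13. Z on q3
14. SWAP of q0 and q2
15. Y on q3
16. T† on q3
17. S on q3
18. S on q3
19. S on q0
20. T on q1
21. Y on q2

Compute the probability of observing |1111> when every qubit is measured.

The probability of measuring |1111> is 0. Key observation: gates 1-2 undo each other exactly, leaving only the rest of the circuit to track.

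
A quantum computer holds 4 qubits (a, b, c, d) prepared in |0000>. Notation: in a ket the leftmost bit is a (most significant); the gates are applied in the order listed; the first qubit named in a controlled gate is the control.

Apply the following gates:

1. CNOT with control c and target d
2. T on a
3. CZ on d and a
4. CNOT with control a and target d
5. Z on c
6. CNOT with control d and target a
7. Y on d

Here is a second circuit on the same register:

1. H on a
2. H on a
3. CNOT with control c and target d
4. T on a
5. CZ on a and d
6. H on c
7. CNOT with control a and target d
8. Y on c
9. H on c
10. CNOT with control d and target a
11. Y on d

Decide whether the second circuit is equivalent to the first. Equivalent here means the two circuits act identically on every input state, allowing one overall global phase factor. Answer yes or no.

No, they are not equivalent — no single phase factor reconciles the two unitaries.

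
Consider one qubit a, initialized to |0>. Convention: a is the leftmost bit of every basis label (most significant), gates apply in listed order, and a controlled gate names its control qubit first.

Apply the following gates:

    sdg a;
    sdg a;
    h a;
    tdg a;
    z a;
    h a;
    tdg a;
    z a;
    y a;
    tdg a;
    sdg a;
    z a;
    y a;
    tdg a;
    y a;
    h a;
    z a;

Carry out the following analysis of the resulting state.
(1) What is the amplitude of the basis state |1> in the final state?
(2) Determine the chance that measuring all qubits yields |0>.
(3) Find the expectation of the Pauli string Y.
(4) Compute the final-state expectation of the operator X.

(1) |1> carries amplitude sqrt(2)*(1 - I)*((1 + I)*exp(3*I*pi/4) - I)/4 in the final state.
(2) A full measurement returns |0> with probability 1/4.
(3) The expectation value of Y is -1/2.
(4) The observable X averages to -sqrt(2)/2.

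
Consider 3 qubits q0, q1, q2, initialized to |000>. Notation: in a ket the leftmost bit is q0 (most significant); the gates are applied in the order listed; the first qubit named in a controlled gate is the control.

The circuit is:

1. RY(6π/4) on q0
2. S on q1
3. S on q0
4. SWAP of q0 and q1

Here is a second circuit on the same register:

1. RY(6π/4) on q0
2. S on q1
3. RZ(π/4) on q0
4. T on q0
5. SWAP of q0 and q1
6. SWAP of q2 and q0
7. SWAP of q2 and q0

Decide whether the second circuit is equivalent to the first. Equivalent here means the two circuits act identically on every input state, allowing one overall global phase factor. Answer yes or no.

Yes — the two circuits implement the same unitary up to a global phase.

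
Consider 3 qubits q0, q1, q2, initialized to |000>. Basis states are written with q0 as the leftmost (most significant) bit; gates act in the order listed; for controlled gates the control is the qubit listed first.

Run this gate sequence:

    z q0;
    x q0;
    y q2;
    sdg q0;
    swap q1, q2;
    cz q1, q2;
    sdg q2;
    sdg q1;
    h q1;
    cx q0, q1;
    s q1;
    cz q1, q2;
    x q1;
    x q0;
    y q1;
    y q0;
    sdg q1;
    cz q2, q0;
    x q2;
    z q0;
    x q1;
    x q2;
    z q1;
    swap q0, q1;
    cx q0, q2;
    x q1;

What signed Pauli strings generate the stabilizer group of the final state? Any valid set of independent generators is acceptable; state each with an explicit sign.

The final state is stabilized by the group generated by -XIX, +ZIZ, +IZI; other independent generating sets are equally valid.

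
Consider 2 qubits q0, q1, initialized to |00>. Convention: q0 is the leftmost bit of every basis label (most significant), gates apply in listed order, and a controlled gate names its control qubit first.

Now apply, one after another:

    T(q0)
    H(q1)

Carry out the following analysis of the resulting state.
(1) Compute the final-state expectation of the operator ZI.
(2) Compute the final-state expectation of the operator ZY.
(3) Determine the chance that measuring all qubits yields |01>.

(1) In the final state, ZI has expectation 1.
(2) The expectation value of ZY is 0.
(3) The probability of measuring |01> is 1/2.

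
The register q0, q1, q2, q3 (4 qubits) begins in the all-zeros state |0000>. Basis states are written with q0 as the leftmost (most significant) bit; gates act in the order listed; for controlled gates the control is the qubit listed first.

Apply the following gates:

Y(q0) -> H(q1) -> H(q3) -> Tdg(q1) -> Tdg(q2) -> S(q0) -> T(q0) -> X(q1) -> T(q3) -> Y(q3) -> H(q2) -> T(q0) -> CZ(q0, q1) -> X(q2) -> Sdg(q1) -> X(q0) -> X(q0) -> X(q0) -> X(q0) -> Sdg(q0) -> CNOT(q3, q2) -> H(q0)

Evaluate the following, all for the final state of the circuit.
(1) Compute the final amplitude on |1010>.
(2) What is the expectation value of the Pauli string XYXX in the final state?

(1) |1010> carries amplitude -I/4 in the final state. Key observation: steps 16-19 multiply out to the identity, so the circuit reduces to the remaining gates.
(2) The expectation value of XYXX is 1/2.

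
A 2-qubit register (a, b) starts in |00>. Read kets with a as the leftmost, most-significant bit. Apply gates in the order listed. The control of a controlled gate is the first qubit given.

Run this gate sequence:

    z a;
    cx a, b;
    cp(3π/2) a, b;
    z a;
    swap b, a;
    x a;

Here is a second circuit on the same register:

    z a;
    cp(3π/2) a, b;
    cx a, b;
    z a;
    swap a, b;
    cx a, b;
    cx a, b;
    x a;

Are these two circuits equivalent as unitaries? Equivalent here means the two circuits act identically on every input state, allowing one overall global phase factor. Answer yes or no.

No, they are not equivalent — no single phase factor reconciles the two unitaries.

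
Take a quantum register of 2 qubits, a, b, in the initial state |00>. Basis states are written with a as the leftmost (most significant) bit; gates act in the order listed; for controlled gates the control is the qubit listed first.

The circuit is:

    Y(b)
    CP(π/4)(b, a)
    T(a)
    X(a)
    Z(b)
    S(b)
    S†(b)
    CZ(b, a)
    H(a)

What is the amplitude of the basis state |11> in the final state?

The amplitude on |11> is -sqrt(2)*I/2.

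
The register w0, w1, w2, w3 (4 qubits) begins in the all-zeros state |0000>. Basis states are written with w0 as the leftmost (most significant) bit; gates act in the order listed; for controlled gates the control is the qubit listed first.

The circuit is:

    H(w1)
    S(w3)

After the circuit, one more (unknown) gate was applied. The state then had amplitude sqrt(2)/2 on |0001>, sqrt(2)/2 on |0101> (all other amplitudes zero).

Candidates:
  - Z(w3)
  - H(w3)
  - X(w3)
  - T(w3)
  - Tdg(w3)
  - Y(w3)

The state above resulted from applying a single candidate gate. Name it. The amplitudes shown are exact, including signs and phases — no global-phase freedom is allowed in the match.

It was X(w3) that produced the state shown.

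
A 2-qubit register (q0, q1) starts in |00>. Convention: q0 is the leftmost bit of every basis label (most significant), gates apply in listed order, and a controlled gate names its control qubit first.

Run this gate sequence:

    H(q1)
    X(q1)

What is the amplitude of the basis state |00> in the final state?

|00> carries amplitude sqrt(2)/2 in the final state.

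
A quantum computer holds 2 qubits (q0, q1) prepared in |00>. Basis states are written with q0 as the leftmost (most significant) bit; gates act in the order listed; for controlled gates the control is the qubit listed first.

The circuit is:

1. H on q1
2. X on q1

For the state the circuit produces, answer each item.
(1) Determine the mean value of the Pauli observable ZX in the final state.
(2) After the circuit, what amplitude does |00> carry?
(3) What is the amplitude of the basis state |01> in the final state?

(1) The observable ZX averages to 1.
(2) |00> carries amplitude sqrt(2)/2 in the final state.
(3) The amplitude on |01> is sqrt(2)/2.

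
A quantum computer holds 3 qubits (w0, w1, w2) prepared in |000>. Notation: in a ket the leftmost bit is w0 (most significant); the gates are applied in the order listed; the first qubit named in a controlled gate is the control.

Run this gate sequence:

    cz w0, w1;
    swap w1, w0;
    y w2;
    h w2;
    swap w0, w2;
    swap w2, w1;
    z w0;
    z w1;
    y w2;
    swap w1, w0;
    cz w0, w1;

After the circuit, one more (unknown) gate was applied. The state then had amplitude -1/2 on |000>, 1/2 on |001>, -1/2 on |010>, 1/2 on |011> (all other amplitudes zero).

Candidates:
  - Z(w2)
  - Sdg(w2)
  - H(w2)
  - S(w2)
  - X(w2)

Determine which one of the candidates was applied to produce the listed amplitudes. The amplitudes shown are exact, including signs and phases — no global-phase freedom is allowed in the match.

It was H(w2) that produced the state shown.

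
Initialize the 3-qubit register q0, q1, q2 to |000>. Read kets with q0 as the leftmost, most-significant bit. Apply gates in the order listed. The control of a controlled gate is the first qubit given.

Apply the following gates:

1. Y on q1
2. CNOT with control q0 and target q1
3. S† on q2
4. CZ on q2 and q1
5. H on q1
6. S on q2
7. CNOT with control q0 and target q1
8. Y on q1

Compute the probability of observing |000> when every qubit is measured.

The probability of measuring |000> is 1/2.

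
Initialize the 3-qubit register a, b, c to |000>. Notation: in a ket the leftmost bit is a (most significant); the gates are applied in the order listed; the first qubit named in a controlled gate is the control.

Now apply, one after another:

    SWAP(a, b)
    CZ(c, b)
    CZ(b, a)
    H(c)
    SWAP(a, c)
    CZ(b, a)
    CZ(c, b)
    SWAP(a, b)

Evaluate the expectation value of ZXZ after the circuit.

The observable ZXZ averages to 1.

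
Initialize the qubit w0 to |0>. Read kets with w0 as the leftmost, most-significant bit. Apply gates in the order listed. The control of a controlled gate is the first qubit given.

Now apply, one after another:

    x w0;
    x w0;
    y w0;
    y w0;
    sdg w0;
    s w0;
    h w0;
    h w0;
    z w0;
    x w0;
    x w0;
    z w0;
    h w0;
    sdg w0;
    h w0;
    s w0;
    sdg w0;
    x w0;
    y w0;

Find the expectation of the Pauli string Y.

In the final state, Y has expectation -1.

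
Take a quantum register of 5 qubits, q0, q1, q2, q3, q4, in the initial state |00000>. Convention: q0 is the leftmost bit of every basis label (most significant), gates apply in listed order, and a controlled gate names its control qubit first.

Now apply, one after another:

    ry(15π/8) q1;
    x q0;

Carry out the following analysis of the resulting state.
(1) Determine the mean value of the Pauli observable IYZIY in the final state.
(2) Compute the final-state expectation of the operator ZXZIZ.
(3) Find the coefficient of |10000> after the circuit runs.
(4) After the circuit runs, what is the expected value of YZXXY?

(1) The expectation value of IYZIY is 0.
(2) The observable ZXZIZ averages to sqrt(2 - sqrt(2))/2.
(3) The amplitude on |10000> is -cos(pi/16).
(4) The observable YZXXY averages to 0.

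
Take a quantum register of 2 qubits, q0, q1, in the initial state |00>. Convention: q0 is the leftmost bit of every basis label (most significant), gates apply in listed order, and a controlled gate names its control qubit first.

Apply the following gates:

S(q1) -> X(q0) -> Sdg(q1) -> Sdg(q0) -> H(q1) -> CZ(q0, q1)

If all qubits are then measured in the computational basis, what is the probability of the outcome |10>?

A full measurement returns |10> with probability 1/2.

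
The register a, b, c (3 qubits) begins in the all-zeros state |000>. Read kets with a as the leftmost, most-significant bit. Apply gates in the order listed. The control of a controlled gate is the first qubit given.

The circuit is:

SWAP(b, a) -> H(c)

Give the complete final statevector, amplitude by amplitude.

The final amplitudes are sqrt(2)/2 on |000>, sqrt(2)/2 on |001>, and 0 on every other basis state.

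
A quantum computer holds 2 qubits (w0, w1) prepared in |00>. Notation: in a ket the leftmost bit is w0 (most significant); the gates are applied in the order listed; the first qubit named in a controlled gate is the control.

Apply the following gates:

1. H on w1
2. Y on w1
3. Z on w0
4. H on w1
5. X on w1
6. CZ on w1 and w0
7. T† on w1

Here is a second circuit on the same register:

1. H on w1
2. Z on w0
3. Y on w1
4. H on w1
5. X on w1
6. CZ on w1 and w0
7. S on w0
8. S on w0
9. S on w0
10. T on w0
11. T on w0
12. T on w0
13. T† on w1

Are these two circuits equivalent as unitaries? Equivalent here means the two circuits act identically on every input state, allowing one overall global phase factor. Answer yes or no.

No, they are not equivalent — no single phase factor reconciles the two unitaries.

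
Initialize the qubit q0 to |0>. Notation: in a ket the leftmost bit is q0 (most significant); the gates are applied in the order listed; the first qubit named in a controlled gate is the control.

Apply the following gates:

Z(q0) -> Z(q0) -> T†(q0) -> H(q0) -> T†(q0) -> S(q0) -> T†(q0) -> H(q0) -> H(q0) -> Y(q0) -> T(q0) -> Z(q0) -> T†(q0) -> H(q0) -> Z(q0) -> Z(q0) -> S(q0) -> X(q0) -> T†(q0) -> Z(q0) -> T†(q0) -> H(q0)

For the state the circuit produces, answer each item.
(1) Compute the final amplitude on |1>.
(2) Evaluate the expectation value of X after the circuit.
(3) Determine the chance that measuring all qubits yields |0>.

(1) The final state's coefficient on |1> equals -sqrt(2)/2. Key observation: the block from step 8 through step 9 cancels to the identity and can be dropped.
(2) The observable X averages to -1.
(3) Outcome |0> occurs with probability 1/2.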